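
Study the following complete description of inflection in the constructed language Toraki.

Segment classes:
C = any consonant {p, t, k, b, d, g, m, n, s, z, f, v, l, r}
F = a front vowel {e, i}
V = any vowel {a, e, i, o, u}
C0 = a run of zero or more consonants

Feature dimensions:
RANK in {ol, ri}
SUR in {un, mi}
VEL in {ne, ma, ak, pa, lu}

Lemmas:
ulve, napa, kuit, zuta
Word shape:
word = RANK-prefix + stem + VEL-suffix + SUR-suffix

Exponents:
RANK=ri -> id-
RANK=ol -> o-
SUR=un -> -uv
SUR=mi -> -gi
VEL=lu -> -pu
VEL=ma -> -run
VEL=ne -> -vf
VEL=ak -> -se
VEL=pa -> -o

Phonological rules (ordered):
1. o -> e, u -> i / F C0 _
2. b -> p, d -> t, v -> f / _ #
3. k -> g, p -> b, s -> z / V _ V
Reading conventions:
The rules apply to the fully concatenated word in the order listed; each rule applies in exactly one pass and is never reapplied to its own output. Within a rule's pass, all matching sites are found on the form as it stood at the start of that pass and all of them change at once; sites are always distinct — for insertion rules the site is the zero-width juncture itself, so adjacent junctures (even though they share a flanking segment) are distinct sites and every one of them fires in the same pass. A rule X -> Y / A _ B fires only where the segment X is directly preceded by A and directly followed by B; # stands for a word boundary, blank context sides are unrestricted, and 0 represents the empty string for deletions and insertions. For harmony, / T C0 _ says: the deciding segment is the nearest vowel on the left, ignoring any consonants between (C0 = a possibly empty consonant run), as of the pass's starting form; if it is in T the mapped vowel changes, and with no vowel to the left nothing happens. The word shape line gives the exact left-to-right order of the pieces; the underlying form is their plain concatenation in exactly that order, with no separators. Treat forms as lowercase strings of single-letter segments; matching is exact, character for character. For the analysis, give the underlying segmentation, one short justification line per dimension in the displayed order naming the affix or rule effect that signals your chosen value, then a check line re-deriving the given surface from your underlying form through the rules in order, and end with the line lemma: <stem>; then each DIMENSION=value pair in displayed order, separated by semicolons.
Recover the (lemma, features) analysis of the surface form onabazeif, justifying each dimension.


underlying: o-napa-se-uv
RANK=ol - signalled by the affix o-
SUR=un - signalled by the affix -uv
VEL=ak - signalled by the affix -se
check: onapaseuv -> onapaseiv -> onapaseif -> onabazeif
lemma: napa; RANK=ol; SUR=un; VEL=ak


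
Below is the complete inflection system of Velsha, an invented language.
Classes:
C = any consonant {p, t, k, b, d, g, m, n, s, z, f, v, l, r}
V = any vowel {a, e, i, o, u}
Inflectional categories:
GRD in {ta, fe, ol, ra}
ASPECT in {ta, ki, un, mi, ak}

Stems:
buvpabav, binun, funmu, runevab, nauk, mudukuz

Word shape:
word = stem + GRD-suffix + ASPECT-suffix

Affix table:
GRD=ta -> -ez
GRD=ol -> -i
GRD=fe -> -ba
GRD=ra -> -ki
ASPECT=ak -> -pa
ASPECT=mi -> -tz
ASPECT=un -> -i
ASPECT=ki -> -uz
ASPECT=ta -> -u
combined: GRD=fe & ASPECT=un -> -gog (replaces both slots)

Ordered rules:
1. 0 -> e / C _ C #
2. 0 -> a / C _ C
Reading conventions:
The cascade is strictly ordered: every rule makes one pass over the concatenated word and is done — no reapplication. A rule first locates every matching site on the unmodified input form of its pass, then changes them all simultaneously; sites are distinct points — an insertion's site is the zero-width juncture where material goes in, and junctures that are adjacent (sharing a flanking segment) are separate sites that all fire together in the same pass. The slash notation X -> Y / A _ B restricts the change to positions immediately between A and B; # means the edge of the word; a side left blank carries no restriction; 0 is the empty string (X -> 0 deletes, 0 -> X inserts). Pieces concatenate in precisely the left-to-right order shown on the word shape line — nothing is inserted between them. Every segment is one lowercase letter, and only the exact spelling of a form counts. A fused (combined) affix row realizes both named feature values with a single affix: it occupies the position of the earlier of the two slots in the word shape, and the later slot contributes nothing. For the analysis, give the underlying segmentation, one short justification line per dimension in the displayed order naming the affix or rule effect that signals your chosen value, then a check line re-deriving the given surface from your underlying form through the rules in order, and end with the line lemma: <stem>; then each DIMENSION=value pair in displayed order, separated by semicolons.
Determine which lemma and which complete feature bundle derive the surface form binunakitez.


underlying: binun-ki-tz
GRD=ra - signalled by the affix -ki
ASPECT=mi - signalled by the affix -tz
check: binunkitz -> binunkitez -> binunakitez
lemma: binun; GRD=ra; ASPECT=mi


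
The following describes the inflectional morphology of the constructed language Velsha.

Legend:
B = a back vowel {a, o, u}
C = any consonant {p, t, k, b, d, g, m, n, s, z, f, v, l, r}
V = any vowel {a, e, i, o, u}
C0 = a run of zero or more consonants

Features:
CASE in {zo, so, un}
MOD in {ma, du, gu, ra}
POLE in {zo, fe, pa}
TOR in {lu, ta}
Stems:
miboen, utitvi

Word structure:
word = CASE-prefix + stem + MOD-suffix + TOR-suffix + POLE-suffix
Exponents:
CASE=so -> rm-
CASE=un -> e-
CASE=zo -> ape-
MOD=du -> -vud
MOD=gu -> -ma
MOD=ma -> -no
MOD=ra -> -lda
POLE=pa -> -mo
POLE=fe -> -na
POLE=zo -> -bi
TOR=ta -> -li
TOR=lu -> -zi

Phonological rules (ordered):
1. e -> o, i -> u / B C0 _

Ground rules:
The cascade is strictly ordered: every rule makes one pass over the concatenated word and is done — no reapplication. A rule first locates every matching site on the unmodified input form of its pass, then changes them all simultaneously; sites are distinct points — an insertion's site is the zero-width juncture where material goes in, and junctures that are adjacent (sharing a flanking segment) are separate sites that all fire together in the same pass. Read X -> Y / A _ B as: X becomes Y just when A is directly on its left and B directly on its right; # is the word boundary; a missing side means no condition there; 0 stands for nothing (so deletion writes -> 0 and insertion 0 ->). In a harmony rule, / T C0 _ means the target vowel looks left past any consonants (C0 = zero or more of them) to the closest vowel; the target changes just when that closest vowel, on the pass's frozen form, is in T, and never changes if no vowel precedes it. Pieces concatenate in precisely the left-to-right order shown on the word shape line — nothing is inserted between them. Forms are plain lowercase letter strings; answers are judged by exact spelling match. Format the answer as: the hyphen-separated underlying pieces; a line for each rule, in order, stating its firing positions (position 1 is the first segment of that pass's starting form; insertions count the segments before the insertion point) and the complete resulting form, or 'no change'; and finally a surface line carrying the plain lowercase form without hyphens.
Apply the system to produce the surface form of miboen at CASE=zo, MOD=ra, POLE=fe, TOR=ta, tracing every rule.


underlying: ape-miboen-lda-li-na
1. e -> o, i -> u / B C0 _: fires at position(s) 3, 8, 14: apomiboonldaluna
surface: apomiboonldaluna


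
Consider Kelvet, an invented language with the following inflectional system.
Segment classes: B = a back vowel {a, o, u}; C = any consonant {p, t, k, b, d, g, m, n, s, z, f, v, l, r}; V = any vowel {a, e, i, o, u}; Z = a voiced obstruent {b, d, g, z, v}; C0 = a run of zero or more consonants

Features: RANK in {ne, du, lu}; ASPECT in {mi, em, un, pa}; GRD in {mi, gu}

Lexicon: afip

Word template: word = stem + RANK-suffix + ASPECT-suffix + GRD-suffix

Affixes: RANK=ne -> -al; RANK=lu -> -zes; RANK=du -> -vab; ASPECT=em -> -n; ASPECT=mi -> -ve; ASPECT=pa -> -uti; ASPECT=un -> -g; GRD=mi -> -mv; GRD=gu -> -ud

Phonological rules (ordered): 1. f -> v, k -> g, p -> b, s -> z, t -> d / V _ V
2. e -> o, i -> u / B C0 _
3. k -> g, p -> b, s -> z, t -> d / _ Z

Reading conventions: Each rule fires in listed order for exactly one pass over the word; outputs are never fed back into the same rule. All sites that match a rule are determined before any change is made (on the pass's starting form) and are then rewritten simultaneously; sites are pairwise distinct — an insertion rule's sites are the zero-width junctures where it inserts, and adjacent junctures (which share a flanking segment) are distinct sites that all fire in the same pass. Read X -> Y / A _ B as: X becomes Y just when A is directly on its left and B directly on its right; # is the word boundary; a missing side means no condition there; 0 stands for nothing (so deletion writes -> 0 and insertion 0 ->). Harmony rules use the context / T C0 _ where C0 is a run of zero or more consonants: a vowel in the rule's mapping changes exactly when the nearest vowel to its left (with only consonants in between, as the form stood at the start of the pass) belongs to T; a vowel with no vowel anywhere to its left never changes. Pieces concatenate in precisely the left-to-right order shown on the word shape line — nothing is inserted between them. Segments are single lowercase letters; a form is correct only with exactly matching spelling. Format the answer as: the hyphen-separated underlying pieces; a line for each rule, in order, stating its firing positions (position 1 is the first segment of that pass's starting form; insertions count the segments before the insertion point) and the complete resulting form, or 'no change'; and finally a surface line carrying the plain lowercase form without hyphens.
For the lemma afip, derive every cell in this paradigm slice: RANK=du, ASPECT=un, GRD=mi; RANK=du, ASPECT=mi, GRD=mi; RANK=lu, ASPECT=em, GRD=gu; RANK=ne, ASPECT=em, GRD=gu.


cell RANK=du, ASPECT=un, GRD=mi:
underlying: afip-vab-g-mv
1. f -> v, k -> g, p -> b, s -> z, t -> d / V _ V: fires at position(s) 2: avipvabgmv
2. e -> o, i -> u / B C0 _: fires at position(s) 3: avupvabgmv
3. k -> g, p -> b, s -> z, t -> d / _ Z: fires at position(s) 4: avubvabgmv
surface: avubvabgmv

cell RANK=du, ASPECT=mi, GRD=mi:
underlying: afip-vab-ve-mv
1. f -> v, k -> g, p -> b, s -> z, t -> d / V _ V: fires at position(s) 2: avipvabvemv
2. e -> o, i -> u / B C0 _: fires at position(s) 3, 9: avupvabvomv
3. k -> g, p -> b, s -> z, t -> d / _ Z: fires at position(s) 4: avubvabvomv
surface: avubvabvomv

cell RANK=lu, ASPECT=em, GRD=gu:
underlying: afip-zes-n-ud
1. f -> v, k -> g, p -> b, s -> z, t -> d / V _ V: fires at position(s) 2: avipzesnud
2. e -> o, i -> u / B C0 _: fires at position(s) 3: avupzesnud
3. k -> g, p -> b, s -> z, t -> d / _ Z: fires at position(s) 4: avubzesnud
surface: avubzesnud

cell RANK=ne, ASPECT=em, GRD=gu:
underlying: afip-al-n-ud
1. f -> v, k -> g, p -> b, s -> z, t -> d / V _ V: fires at position(s) 2, 4: avibalnud
2. e -> o, i -> u / B C0 _: fires at position(s) 3: avubalnud
3. k -> g, p -> b, s -> z, t -> d / _ Z: no change
surface: avubalnud


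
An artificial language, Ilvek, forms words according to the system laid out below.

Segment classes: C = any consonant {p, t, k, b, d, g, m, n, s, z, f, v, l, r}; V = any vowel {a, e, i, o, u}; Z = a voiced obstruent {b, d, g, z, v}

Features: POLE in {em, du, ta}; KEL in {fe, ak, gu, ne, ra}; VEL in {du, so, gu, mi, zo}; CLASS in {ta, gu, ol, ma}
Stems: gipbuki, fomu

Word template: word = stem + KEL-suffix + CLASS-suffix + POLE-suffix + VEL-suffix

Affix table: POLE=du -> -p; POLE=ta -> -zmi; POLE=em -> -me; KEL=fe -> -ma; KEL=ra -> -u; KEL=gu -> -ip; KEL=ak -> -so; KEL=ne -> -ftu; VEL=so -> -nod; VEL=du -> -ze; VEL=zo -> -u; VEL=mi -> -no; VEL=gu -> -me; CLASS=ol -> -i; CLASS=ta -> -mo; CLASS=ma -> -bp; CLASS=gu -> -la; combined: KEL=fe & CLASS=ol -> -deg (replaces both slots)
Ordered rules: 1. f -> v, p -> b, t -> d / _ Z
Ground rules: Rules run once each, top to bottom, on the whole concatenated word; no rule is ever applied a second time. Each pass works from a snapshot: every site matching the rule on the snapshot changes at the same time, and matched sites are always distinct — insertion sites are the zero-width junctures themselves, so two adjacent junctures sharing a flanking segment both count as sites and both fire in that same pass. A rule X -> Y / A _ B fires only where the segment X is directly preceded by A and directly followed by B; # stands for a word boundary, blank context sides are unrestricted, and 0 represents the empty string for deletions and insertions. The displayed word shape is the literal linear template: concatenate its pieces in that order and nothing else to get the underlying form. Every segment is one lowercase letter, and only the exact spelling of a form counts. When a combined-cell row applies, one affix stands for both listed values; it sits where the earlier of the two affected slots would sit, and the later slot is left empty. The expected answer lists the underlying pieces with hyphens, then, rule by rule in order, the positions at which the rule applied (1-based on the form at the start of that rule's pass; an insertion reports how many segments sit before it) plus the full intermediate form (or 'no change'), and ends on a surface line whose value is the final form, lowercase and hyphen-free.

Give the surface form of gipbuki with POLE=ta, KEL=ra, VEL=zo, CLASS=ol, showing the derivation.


underlying: gipbuki-u-i-zmi-u
1. f -> v, p -> b, t -> d / _ Z: fires at position(s) 3: gibbukiuizmiu
surface: gibbukiuizmiu


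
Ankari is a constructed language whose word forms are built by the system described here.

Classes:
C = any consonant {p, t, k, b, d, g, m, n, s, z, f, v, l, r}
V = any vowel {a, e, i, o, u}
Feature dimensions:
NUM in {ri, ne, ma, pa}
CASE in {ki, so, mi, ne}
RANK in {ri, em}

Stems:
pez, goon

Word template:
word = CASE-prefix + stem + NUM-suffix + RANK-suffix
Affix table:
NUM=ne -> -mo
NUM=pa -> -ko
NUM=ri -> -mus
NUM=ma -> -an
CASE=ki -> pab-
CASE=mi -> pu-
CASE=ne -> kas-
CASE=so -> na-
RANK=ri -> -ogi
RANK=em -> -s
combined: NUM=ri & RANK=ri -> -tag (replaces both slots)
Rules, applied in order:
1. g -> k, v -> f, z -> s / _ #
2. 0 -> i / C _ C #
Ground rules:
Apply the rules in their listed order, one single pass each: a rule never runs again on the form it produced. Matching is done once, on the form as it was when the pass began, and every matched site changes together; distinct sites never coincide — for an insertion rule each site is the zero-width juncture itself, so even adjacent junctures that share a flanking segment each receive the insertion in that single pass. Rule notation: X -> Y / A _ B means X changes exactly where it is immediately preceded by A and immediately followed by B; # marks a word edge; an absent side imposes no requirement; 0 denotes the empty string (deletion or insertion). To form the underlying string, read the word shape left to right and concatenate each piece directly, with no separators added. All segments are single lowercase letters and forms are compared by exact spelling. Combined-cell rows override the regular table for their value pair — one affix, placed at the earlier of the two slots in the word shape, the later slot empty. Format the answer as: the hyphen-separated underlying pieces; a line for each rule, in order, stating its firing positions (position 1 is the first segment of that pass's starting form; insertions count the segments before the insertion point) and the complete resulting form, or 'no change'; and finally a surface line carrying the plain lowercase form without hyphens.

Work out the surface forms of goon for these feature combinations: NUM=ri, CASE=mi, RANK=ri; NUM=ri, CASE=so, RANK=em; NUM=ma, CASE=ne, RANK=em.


cell NUM=ri, CASE=mi, RANK=ri:
underlying: pu-goon-tag
1. g -> k, v -> f, z -> s / _ #: fires at position(s) 9: pugoontak
2. 0 -> i / C _ C #: no change
surface: pugoontak

cell NUM=ri, CASE=so, RANK=em:
underlying: na-goon-mus-s
1. g -> k, v -> f, z -> s / _ #: no change
2. 0 -> i / C _ C #: inserts after position(s) 9: nagoonmusis
surface: nagoonmusis

cell NUM=ma, CASE=ne, RANK=em:
underlying: kas-goon-an-s
1. g -> k, v -> f, z -> s / _ #: no change
2. 0 -> i / C _ C #: inserts after position(s) 9: kasgoonanis
surface: kasgoonanis


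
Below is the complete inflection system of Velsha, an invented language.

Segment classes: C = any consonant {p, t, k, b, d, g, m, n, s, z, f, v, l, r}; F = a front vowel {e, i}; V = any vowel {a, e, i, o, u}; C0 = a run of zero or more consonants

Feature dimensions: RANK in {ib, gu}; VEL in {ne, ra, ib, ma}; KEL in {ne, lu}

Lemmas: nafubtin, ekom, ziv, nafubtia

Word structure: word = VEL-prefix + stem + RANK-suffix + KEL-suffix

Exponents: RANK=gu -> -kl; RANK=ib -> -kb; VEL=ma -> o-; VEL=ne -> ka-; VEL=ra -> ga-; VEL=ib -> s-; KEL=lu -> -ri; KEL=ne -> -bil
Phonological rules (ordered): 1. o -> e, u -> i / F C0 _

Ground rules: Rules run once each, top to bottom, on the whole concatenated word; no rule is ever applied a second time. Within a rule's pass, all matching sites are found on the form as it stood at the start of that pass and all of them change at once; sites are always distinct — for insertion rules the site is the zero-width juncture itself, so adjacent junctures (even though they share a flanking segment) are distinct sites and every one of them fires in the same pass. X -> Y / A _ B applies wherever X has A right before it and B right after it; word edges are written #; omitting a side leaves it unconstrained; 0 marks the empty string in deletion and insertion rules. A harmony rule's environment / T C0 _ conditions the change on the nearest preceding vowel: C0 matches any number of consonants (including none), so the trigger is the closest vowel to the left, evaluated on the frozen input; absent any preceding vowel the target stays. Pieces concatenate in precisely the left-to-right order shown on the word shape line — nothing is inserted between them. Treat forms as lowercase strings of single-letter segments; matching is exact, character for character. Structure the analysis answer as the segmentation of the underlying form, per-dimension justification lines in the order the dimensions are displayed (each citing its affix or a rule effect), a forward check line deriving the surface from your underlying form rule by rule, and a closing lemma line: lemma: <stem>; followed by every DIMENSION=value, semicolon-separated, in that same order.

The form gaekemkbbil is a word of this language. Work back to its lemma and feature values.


underlying: ga-ekom-kb-bil
RANK=ib - signalled by the affix -kb
VEL=ra - signalled by the affix ga-
KEL=ne - signalled by the affix -bil
check: gaekomkbbil -> gaekemkbbil
lemma: ekom; RANK=ib; VEL=ra; KEL=ne


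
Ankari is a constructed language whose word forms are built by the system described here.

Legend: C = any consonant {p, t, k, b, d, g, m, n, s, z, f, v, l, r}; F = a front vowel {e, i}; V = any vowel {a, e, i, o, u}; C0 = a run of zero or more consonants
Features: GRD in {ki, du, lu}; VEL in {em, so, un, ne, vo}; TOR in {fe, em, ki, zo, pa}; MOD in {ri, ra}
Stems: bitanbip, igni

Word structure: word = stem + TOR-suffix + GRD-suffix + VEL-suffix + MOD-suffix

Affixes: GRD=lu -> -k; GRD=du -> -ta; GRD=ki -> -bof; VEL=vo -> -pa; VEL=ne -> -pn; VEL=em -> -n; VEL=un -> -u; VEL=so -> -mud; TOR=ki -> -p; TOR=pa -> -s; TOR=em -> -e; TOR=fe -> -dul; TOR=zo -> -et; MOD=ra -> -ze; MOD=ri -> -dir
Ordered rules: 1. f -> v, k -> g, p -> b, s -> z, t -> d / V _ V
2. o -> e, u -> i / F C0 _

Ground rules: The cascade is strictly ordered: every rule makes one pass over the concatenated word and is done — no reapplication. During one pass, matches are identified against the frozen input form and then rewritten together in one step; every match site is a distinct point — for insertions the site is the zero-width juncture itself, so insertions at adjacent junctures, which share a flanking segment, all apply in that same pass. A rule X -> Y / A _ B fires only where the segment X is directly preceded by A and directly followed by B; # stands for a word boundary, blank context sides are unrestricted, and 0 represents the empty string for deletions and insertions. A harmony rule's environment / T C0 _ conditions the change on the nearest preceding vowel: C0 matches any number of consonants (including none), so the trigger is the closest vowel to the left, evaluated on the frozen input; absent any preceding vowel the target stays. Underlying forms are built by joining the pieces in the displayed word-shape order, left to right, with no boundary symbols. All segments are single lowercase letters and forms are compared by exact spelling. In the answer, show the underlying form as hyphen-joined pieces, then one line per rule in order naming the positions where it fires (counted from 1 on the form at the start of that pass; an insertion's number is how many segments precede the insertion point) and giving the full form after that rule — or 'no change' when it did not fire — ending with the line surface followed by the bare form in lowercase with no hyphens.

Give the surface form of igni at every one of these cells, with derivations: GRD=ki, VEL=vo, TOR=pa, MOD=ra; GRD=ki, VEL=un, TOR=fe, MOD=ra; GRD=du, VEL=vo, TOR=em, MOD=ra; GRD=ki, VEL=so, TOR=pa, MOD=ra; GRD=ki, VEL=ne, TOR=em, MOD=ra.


cell GRD=ki, VEL=vo, TOR=pa, MOD=ra:
underlying: igni-s-bof-pa-ze
1. f -> v, k -> g, p -> b, s -> z, t -> d / V _ V: no change
2. o -> e, u -> i / F C0 _: fires at position(s) 7: ignisbefpaze
surface: ignisbefpaze

cell GRD=ki, VEL=un, TOR=fe, MOD=ra:
underlying: igni-dul-bof-u-ze
1. f -> v, k -> g, p -> b, s -> z, t -> d / V _ V: fires at position(s) 10: ignidulbovuze
2. o -> e, u -> i / F C0 _: fires at position(s) 6: ignidilbovuze
surface: ignidilbovuze

cell GRD=du, VEL=vo, TOR=em, MOD=ra:
underlying: igni-e-ta-pa-ze
1. f -> v, k -> g, p -> b, s -> z, t -> d / V _ V: fires at position(s) 6, 8: igniedabaze
2. o -> e, u -> i / F C0 _: no change
surface: igniedabaze

cell GRD=ki, VEL=so, TOR=pa, MOD=ra:
underlying: igni-s-bof-mud-ze
1. f -> v, k -> g, p -> b, s -> z, t -> d / V _ V: no change
2. o -> e, u -> i / F C0 _: fires at position(s) 7: ignisbefmudze
surface: ignisbefmudze

cell GRD=ki, VEL=ne, TOR=em, MOD=ra:
underlying: igni-e-bof-pn-ze
1. f -> v, k -> g, p -> b, s -> z, t -> d / V _ V: no change
2. o -> e, u -> i / F C0 _: fires at position(s) 7: igniebefpnze
surface: igniebefpnze


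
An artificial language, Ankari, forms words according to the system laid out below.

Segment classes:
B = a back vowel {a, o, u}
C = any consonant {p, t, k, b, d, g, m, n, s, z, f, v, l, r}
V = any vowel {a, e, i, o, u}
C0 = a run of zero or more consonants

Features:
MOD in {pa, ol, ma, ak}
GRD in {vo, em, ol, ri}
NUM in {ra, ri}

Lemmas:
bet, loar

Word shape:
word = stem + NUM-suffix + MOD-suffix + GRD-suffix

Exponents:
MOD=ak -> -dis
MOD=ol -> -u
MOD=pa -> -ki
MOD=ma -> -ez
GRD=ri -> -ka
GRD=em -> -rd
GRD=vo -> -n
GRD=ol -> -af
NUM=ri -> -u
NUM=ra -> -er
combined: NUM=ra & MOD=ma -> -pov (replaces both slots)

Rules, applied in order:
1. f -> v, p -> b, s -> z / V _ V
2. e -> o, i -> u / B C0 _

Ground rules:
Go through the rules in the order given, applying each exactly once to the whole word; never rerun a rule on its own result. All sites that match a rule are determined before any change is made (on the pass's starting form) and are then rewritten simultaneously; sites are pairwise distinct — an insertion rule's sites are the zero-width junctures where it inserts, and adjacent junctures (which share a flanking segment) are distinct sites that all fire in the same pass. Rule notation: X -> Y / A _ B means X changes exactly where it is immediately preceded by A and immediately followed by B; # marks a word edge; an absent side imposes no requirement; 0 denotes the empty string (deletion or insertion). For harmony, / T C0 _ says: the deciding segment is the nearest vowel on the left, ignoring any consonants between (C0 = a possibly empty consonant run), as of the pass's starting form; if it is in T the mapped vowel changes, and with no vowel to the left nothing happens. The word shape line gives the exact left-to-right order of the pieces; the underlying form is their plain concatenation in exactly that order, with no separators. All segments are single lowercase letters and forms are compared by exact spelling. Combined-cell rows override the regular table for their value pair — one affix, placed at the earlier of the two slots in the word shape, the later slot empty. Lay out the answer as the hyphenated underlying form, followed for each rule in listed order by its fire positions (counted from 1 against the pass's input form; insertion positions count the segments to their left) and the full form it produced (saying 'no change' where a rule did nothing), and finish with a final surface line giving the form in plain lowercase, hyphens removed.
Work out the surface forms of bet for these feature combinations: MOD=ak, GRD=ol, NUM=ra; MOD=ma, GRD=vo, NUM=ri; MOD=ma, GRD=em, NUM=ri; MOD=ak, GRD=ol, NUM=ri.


cell MOD=ak, GRD=ol, NUM=ra:
underlying: bet-er-dis-af
1. f -> v, p -> b, s -> z / V _ V: fires at position(s) 8: beterdizaf
2. e -> o, i -> u / B C0 _: no change
surface: beterdizaf

cell MOD=ma, GRD=vo, NUM=ri:
underlying: bet-u-ez-n
1. f -> v, p -> b, s -> z / V _ V: no change
2. e -> o, i -> u / B C0 _: fires at position(s) 5: betuozn
surface: betuozn

cell MOD=ma, GRD=em, NUM=ri:
underlying: bet-u-ez-rd
1. f -> v, p -> b, s -> z / V _ V: no change
2. e -> o, i -> u / B C0 _: fires at position(s) 5: betuozrd
surface: betuozrd

cell MOD=ak, GRD=ol, NUM=ri:
underlying: bet-u-dis-af
1. f -> v, p -> b, s -> z / V _ V: fires at position(s) 7: betudizaf
2. e -> o, i -> u / B C0 _: fires at position(s) 6: betuduzaf
surface: betuduzaf


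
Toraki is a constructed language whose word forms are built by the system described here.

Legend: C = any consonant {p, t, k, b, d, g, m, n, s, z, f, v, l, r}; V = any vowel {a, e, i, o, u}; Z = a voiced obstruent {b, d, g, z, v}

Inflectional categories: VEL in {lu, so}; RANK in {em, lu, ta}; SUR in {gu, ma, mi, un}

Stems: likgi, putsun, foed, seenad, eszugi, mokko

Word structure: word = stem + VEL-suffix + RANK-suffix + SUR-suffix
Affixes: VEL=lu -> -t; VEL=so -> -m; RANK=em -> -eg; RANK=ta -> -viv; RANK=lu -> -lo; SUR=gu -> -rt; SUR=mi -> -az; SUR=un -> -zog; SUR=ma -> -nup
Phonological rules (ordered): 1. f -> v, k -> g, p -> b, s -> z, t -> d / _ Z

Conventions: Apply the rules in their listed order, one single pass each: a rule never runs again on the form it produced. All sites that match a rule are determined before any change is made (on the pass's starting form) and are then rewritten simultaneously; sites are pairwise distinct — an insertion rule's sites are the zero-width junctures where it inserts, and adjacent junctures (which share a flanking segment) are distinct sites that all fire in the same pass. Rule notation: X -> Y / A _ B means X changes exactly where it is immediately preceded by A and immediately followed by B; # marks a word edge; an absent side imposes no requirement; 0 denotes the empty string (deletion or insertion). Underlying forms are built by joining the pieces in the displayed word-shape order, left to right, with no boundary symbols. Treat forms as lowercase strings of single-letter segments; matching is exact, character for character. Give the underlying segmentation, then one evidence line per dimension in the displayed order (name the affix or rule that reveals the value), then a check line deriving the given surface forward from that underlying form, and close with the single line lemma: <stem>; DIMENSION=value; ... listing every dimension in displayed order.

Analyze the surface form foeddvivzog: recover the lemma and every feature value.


underlying: foed-t-viv-zog
VEL=lu - signalled by the affix -t
RANK=ta - signalled by the affix -viv
SUR=un - signalled by the affix -zog
check: foedtvivzog -> foeddvivzog
lemma: foed; VEL=lu; RANK=ta; SUR=un


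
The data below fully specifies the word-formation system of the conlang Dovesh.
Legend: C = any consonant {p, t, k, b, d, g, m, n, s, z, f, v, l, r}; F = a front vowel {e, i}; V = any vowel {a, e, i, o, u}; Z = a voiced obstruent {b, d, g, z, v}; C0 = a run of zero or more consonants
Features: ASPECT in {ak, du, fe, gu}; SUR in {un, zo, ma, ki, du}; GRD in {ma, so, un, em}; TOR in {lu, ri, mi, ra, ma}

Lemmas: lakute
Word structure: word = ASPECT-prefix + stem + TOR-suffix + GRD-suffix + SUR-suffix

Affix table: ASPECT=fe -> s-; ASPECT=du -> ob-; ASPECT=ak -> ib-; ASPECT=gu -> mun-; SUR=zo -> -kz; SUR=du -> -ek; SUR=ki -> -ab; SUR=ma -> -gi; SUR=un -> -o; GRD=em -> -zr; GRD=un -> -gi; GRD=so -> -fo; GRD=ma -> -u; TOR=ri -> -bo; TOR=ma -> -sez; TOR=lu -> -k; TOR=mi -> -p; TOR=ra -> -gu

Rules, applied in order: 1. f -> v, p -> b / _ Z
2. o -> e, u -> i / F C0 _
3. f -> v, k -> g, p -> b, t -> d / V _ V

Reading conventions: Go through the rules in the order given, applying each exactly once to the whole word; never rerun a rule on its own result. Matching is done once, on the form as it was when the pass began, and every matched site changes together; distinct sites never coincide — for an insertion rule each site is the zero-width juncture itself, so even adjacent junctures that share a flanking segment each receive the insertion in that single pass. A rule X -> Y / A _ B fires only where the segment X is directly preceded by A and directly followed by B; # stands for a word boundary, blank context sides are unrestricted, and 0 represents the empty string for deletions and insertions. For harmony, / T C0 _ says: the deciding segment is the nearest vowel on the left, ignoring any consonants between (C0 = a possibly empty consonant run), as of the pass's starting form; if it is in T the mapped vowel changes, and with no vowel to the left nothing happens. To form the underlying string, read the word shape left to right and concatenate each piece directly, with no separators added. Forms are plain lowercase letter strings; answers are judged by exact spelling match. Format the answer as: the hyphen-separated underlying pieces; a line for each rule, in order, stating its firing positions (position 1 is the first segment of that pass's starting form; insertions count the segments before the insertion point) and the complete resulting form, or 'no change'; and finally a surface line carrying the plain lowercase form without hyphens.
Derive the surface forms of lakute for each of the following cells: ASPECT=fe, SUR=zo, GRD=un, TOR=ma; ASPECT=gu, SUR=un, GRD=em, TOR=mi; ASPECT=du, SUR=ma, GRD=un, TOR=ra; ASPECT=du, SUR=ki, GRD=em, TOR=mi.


cell ASPECT=fe, SUR=zo, GRD=un, TOR=ma:
underlying: s-lakute-sez-gi-kz
1. f -> v, p -> b / _ Z: no change
2. o -> e, u -> i / F C0 _: no change
3. f -> v, k -> g, p -> b, t -> d / V _ V: fires at position(s) 4, 6: slagudesezgikz
surface: slagudesezgikz

cell ASPECT=gu, SUR=un, GRD=em, TOR=mi:
underlying: mun-lakute-p-zr-o
1. f -> v, p -> b / _ Z: fires at position(s) 10: munlakutebzro
2. o -> e, u -> i / F C0 _: fires at position(s) 13: munlakutebzre
3. f -> v, k -> g, p -> b, t -> d / V _ V: fires at position(s) 6, 8: munlagudebzre
surface: munlagudebzre

cell ASPECT=du, SUR=ma, GRD=un, TOR=ra:
underlying: ob-lakute-gu-gi-gi
1. f -> v, p -> b / _ Z: no change
2. o -> e, u -> i / F C0 _: fires at position(s) 10: oblakutegigigi
3. f -> v, k -> g, p -> b, t -> d / V _ V: fires at position(s) 5, 7: oblagudegigigi
surface: oblagudegigigi

cell ASPECT=du, SUR=ki, GRD=em, TOR=mi:
underlying: ob-lakute-p-zr-ab
1. f -> v, p -> b / _ Z: fires at position(s) 9: oblakutebzrab
2. o -> e, u -> i / F C0 _: no change
3. f -> v, k -> g, p -> b, t -> d / V _ V: fires at position(s) 5, 7: oblagudebzrab
surface: oblagudebzrab


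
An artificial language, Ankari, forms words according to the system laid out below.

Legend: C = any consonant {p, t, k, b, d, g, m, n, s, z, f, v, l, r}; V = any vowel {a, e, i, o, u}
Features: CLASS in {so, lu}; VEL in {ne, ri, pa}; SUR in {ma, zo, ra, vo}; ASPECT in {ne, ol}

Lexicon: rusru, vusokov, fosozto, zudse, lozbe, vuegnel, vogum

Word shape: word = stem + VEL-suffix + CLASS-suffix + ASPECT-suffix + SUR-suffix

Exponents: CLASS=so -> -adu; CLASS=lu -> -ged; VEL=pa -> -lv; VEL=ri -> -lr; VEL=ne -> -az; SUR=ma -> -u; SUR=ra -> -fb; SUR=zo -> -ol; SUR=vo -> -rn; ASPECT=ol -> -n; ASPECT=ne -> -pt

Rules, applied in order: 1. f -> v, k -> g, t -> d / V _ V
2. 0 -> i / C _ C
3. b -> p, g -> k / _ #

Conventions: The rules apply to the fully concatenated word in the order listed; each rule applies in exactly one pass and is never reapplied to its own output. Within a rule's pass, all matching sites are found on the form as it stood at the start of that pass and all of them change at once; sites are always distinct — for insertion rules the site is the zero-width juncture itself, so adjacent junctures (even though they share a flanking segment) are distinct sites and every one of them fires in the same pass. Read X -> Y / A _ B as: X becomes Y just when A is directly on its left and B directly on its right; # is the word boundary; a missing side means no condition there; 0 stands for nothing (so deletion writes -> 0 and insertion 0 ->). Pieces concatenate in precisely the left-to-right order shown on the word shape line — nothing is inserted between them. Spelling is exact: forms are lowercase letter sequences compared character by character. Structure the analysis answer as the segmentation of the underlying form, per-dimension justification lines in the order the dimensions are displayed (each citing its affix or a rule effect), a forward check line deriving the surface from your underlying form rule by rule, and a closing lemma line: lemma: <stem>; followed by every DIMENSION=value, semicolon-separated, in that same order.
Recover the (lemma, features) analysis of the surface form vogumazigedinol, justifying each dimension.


underlying: vogum-az-ged-n-ol
CLASS=lu - signalled by the affix -ged
VEL=ne - signalled by the affix -az
SUR=zo - signalled by the affix -ol
ASPECT=ol - signalled by the affix -n
check: vogumazgednol -> vogumazgednol -> vogumazigedinol -> vogumazigedinol
lemma: vogum; CLASS=lu; VEL=ne; SUR=zo; ASPECT=ol


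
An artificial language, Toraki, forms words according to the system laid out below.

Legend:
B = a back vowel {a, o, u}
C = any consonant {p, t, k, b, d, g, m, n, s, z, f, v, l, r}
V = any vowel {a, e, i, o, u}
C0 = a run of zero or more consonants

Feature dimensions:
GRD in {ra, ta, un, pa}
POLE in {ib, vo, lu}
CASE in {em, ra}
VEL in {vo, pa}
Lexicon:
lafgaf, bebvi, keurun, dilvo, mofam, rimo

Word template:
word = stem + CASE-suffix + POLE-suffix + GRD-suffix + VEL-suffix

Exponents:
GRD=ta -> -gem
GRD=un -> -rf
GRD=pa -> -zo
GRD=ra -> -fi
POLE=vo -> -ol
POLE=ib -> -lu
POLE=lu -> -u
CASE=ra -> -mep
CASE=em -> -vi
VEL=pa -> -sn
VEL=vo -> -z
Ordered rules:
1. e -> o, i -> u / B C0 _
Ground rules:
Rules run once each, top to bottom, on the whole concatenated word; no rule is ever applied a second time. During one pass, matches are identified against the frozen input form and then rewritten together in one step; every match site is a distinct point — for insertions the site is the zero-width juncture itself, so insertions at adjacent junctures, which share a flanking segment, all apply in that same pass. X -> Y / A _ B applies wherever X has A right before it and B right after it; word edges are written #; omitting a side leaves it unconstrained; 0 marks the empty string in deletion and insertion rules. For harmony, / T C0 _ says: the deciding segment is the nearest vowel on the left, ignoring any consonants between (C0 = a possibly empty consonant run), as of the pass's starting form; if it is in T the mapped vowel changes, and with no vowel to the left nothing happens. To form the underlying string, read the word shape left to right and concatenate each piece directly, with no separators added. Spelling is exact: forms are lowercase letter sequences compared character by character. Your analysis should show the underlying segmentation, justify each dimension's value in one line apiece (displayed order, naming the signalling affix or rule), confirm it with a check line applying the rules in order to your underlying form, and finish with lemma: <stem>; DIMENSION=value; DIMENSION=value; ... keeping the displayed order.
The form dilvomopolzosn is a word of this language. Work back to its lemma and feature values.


underlying: dilvo-mep-ol-zo-sn
GRD=pa - signalled by the affix -zo
POLE=vo - signalled by the affix -ol
CASE=ra - signalled by the affix -mep
VEL=pa - signalled by the affix -sn
check: dilvomepolzosn -> dilvomopolzosn
lemma: dilvo; GRD=pa; POLE=vo; CASE=ra; VEL=pa


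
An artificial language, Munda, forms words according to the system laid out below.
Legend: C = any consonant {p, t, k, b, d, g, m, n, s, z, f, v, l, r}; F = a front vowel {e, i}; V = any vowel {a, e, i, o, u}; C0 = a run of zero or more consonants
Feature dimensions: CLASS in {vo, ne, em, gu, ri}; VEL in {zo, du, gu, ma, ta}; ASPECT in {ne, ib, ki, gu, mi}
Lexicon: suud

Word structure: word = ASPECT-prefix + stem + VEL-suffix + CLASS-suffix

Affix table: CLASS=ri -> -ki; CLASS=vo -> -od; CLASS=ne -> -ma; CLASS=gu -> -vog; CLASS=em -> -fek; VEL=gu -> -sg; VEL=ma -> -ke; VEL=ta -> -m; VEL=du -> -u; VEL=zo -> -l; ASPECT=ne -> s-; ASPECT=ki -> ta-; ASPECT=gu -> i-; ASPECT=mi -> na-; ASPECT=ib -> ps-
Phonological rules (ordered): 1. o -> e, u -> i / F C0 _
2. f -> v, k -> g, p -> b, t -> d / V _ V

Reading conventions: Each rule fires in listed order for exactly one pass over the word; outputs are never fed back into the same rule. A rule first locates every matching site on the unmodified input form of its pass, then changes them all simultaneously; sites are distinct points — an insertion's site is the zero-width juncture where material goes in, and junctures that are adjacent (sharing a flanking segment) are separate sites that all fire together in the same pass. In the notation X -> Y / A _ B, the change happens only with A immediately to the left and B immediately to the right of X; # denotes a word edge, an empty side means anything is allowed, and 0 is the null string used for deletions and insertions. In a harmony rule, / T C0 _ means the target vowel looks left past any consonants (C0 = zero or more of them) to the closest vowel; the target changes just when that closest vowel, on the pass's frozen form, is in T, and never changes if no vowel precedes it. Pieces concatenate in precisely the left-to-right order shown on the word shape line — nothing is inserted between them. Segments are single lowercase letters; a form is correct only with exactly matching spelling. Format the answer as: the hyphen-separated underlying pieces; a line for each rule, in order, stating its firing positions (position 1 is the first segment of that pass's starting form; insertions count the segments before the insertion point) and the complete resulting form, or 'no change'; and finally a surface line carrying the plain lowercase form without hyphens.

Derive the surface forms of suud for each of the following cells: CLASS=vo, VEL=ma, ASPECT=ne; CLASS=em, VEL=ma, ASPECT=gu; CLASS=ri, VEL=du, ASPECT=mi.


cell CLASS=vo, VEL=ma, ASPECT=ne:
underlying: s-suud-ke-od
1. o -> e, u -> i / F C0 _: fires at position(s) 8: ssuudkeed
2. f -> v, k -> g, p -> b, t -> d / V _ V: no change
surface: ssuudkeed

cell CLASS=em, VEL=ma, ASPECT=gu:
underlying: i-suud-ke-fek
1. o -> e, u -> i / F C0 _: fires at position(s) 3: isiudkefek
2. f -> v, k -> g, p -> b, t -> d / V _ V: fires at position(s) 8: isiudkevek
surface: isiudkevek

cell CLASS=ri, VEL=du, ASPECT=mi:
underlying: na-suud-u-ki
1. o -> e, u -> i / F C0 _: no change
2. f -> v, k -> g, p -> b, t -> d / V _ V: fires at position(s) 8: nasuudugi
surface: nasuudugi


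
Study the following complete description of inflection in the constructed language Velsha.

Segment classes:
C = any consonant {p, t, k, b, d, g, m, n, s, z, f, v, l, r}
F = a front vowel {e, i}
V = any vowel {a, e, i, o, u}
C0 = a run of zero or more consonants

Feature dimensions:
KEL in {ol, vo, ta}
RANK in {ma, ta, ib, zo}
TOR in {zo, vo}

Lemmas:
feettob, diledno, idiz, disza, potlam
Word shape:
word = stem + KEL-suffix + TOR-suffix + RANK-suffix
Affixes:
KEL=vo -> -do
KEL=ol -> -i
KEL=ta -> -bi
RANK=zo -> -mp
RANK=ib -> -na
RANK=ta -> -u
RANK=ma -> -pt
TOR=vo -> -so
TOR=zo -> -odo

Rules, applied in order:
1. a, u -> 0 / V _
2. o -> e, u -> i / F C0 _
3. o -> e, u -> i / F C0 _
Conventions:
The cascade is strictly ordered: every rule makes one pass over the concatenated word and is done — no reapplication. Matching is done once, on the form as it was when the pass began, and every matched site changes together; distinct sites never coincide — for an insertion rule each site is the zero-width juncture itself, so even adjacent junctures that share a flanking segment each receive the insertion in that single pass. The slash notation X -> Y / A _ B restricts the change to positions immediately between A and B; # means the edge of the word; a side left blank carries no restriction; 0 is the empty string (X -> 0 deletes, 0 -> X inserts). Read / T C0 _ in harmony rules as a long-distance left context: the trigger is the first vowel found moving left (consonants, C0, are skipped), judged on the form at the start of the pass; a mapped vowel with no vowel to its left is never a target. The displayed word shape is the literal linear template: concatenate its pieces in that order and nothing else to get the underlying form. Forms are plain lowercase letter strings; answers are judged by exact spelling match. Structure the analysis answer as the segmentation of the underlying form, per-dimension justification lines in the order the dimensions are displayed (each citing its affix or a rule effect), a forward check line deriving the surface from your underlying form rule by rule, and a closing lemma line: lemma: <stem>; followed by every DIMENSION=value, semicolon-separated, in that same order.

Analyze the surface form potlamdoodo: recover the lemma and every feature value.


underlying: potlam-do-odo-u
KEL=vo - signalled by the affix -do
RANK=ta - signalled by the affix -u
TOR=zo - signalled by the affix -odo
check: potlamdoodou -> potlamdoodo -> potlamdoodo -> potlamdoodo
lemma: potlam; KEL=vo; RANK=ta; TOR=zo
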